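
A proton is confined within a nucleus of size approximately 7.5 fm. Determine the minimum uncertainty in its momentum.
7.030 × 10^-21 kg·m/s

Using the Heisenberg uncertainty principle:
ΔxΔp ≥ ℏ/2

With Δx ≈ L = 7.500e-15 m (the confinement size):
Δp_min = ℏ/(2Δx)
Δp_min = (1.055e-34 J·s) / (2 × 7.500e-15 m)
Δp_min = 7.030e-21 kg·m/s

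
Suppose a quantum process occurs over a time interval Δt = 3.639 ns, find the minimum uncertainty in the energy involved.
90.439 neV

Using the energy-time uncertainty principle:
ΔEΔt ≥ ℏ/2

The minimum uncertainty in energy is:
ΔE_min = ℏ/(2Δt)
ΔE_min = (1.055e-34 J·s) / (2 × 3.639e-09 s)
ΔE_min = 1.449e-26 J = 90.439 neV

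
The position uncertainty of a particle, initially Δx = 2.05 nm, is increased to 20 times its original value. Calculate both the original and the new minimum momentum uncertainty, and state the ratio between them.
Original Δp_min = 2.572 × 10^-26 kg·m/s; new Δp'_min = 1.286 × 10^-27 kg·m/s; ratio Δp'_min/Δp_min = 1/20.

From the uncertainty principle ΔxΔp ≥ ℏ/2, the minimum momentum uncertainty is Δp_min = ℏ/(2Δx).

Original (Δx = 2.05 nm = 2.050e-09 m):
Δp_min = (1.055e-34 J·s)/(2 × 2.050e-09 m) = 2.572e-26 kg·m/s

When Δx → 20Δx:
Δp'_min = ℏ/(2 × 20Δx) = (1/20) × ℏ/(2Δx) = (1/20) × Δp_min
Δp'_min = 1/20 × 2.572e-26 kg·m/s = 1.286e-27 kg·m/s

Since Δp_min ∝ 1/Δx, when Δx is increased to 20 times its original value, Δp_min decreases to 1/20 of its original value.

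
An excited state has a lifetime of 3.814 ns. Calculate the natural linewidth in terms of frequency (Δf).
20.865 MHz

Using the energy-time uncertainty principle and E = hf:
ΔEΔt ≥ ℏ/2
hΔf·Δt ≥ ℏ/2

The minimum frequency uncertainty is:
Δf = ℏ/(2hτ) = 1/(4πτ)
Δf = 1/(4π × 3.814e-09 s)
Δf = 2.086e+07 Hz = 20.865 MHz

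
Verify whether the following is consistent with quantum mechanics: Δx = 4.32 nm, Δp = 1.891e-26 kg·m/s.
Yes, it satisfies the uncertainty principle.

Calculate the product ΔxΔp:
ΔxΔp = (4.320e-09 m) × (1.891e-26 kg·m/s)
ΔxΔp = 8.169e-35 J·s

Compare to the minimum allowed value ℏ/2:
ℏ/2 = 5.273e-35 J·s

Since ΔxΔp = 8.169e-35 J·s ≥ 5.273e-35 J·s = ℏ/2,
the measurement satisfies the uncertainty principle.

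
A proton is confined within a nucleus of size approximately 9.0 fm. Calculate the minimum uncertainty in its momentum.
5.859 × 10^-21 kg·m/s

Using the Heisenberg uncertainty principle:
ΔxΔp ≥ ℏ/2

With Δx ≈ L = 9.000e-15 m (the confinement size):
Δp_min = ℏ/(2Δx)
Δp_min = (1.055e-34 J·s) / (2 × 9.000e-15 m)
Δp_min = 5.859e-21 kg·m/s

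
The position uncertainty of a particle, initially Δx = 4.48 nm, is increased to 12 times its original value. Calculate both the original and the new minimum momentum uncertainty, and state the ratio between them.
Original Δp_min = 1.177 × 10^-26 kg·m/s; new Δp'_min = 9.808 × 10^-28 kg·m/s; ratio Δp'_min/Δp_min = 1/12.

From the uncertainty principle ΔxΔp ≥ ℏ/2, the minimum momentum uncertainty is Δp_min = ℏ/(2Δx).

Original (Δx = 4.48 nm = 4.480e-09 m):
Δp_min = (1.055e-34 J·s)/(2 × 4.480e-09 m) = 1.177e-26 kg·m/s

When Δx → 12Δx:
Δp'_min = ℏ/(2 × 12Δx) = (1/12) × ℏ/(2Δx) = (1/12) × Δp_min
Δp'_min = 1/12 × 1.177e-26 kg·m/s = 9.808e-28 kg·m/s

Since Δp_min ∝ 1/Δx, when Δx is increased to 12 times its original value, Δp_min decreases to 1/12 of its original value.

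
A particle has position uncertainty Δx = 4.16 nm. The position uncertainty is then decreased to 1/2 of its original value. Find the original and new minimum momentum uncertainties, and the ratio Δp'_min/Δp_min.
Original Δp_min = 1.268 × 10^-26 kg·m/s; new Δp'_min = 2.535 × 10^-26 kg·m/s; ratio Δp'_min/Δp_min = 2.

From the uncertainty principle ΔxΔp ≥ ℏ/2, the minimum momentum uncertainty is Δp_min = ℏ/(2Δx).

Original (Δx = 4.16 nm = 4.160e-09 m):
Δp_min = (1.055e-34 J·s)/(2 × 4.160e-09 m) = 1.268e-26 kg·m/s

When Δx → (1/2)Δx:
Δp'_min = ℏ/(2 × (1/2)Δx) = 2 × ℏ/(2Δx) = 2 × Δp_min
Δp'_min = 2 × 1.268e-26 kg·m/s = 2.535e-26 kg·m/s

Since Δp_min ∝ 1/Δx, when Δx is decreased to 1/2 of its original value, Δp_min increases to 2 times its original value.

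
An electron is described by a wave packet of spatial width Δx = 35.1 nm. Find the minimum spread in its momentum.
1.502 × 10^-27 kg·m/s

For a wave packet, the spatial width Δx and momentum spread Δp are related by the uncertainty principle:
ΔxΔp ≥ ℏ/2

The minimum momentum spread is:
Δp_min = ℏ/(2Δx)
Δp_min = (1.055e-34 J·s) / (2 × 3.510e-08 m)
Δp_min = 1.502e-27 kg·m/s

A wave packet cannot have both a well-defined position and well-defined momentum.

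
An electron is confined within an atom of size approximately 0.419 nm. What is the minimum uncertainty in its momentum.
1.258 × 10^-25 kg·m/s

Using the Heisenberg uncertainty principle:
ΔxΔp ≥ ℏ/2

With Δx ≈ L = 4.190e-10 m (the confinement size):
Δp_min = ℏ/(2Δx)
Δp_min = (1.055e-34 J·s) / (2 × 4.190e-10 m)
Δp_min = 1.258e-25 kg·m/s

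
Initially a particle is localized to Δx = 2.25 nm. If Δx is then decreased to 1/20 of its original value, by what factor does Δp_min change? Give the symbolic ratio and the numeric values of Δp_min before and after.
Original Δp_min = 2.343 × 10^-26 kg·m/s; new Δp'_min = 4.687 × 10^-25 kg·m/s; ratio Δp'_min/Δp_min = 20.

From the uncertainty principle ΔxΔp ≥ ℏ/2, the minimum momentum uncertainty is Δp_min = ℏ/(2Δx).

Original (Δx = 2.25 nm = 2.250e-09 m):
Δp_min = (1.055e-34 J·s)/(2 × 2.250e-09 m) = 2.343e-26 kg·m/s

When Δx → (1/20)Δx:
Δp'_min = ℏ/(2 × (1/20)Δx) = 20 × ℏ/(2Δx) = 20 × Δp_min
Δp'_min = 20 × 2.343e-26 kg·m/s = 4.687e-25 kg·m/s

Since Δp_min ∝ 1/Δx, when Δx is decreased to 1/20 of its original value, Δp_min increases to 20 times its original value.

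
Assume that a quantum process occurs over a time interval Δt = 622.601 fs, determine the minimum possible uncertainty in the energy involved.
528.599 μeV

Using the energy-time uncertainty principle:
ΔEΔt ≥ ℏ/2

The minimum uncertainty in energy is:
ΔE_min = ℏ/(2Δt)
ΔE_min = (1.055e-34 J·s) / (2 × 6.226e-13 s)
ΔE_min = 8.469e-23 J = 528.599 μeV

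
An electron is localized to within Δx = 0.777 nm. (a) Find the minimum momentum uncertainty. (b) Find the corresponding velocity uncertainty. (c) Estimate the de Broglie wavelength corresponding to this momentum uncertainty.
(a) Δp_min = 6.786 × 10^-26 kg·m/s
(b) Δv_min = 74.497 km/s
(c) λ_dB = 9.764 nm

Step-by-step:

(a) From the uncertainty principle:
Δp_min = ℏ/(2Δx) = (1.055e-34 J·s)/(2 × 7.770e-10 m) = 6.786e-26 kg·m/s

(b) The velocity uncertainty:
Δv = Δp/m = (6.786e-26 kg·m/s)/(9.109e-31 kg) = 7.450e+04 m/s = 74.497 km/s

(c) The de Broglie wavelength for this momentum:
λ = h/p = (6.626e-34 J·s)/(6.786e-26 kg·m/s) = 9.764e-09 m = 9.764 nm

Note: The de Broglie wavelength is comparable to the localization size, as expected from wave-particle duality.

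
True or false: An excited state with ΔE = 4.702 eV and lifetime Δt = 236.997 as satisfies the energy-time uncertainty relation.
Yes, it satisfies the uncertainty relation.

Calculate the product ΔEΔt:
ΔE = 4.702 eV = 7.533e-19 J
ΔEΔt = (7.533e-19 J) × (2.370e-16 s)
ΔEΔt = 1.785e-34 J·s

Compare to the minimum allowed value ℏ/2:
ℏ/2 = 5.273e-35 J·s

Since ΔEΔt = 1.785e-34 J·s ≥ 5.273e-35 J·s = ℏ/2,
this satisfies the uncertainty relation.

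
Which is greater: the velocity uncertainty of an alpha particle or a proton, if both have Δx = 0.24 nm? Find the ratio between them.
The proton has the larger minimum velocity uncertainty, by a ratio of 4.0.

For both particles, Δp_min = ℏ/(2Δx) = 2.197e-25 kg·m/s (same for both).

The velocity uncertainty is Δv = Δp/m:
- alpha particle: Δv = 2.197e-25 / 6.645e-27 = 3.306e+01 m/s = 33.065 m/s
- proton: Δv = 2.197e-25 / 1.673e-27 = 1.314e+02 m/s = 131.352 m/s

Ratio: 1.314e+02 / 3.306e+01 = 4.0

The lighter particle has larger velocity uncertainty because Δv ∝ 1/m.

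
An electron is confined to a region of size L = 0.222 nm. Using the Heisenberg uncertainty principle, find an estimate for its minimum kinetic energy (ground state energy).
193.267 meV

Using the uncertainty principle to estimate ground state energy:

1. The position uncertainty is approximately the confinement size:
   Δx ≈ L = 2.220e-10 m

2. From ΔxΔp ≥ ℏ/2, the minimum momentum uncertainty is:
   Δp ≈ ℏ/(2L) = 2.375e-25 kg·m/s

3. The kinetic energy is approximately:
   KE ≈ (Δp)²/(2m) = (2.375e-25)²/(2 × 9.109e-31 kg)
   KE ≈ 3.096e-20 J = 193.267 meV

This is an order-of-magnitude estimate of the ground state energy.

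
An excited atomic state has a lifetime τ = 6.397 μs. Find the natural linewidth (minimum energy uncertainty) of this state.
51.447 peV

Using the energy-time uncertainty principle:
ΔEΔt ≥ ℏ/2

The lifetime τ represents the time uncertainty Δt.
The natural linewidth (minimum energy uncertainty) is:

ΔE = ℏ/(2τ)
ΔE = (1.055e-34 J·s) / (2 × 6.397e-06 s)
ΔE = 8.243e-30 J = 51.447 peV

This natural linewidth limits the precision of spectroscopic measurements.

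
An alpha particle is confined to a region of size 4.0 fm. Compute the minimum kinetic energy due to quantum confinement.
81.613 keV

Using the uncertainty principle:

1. Position uncertainty: Δx ≈ 4.000e-15 m
2. Minimum momentum uncertainty: Δp = ℏ/(2Δx) = 1.318e-20 kg·m/s
3. Minimum kinetic energy:
   KE = (Δp)²/(2m) = (1.318e-20)²/(2 × 6.645e-27 kg)
   KE = 1.308e-14 J = 81.613 keV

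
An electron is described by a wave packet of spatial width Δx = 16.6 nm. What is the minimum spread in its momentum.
3.176 × 10^-27 kg·m/s

For a wave packet, the spatial width Δx and momentum spread Δp are related by the uncertainty principle:
ΔxΔp ≥ ℏ/2

The minimum momentum spread is:
Δp_min = ℏ/(2Δx)
Δp_min = (1.055e-34 J·s) / (2 × 1.660e-08 m)
Δp_min = 3.176e-27 kg·m/s

A wave packet cannot have both a well-defined position and well-defined momentum.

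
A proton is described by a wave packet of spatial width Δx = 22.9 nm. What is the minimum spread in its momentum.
2.303 × 10^-27 kg·m/s

For a wave packet, the spatial width Δx and momentum spread Δp are related by the uncertainty principle:
ΔxΔp ≥ ℏ/2

The minimum momentum spread is:
Δp_min = ℏ/(2Δx)
Δp_min = (1.055e-34 J·s) / (2 × 2.290e-08 m)
Δp_min = 2.303e-27 kg·m/s

A wave packet cannot have both a well-defined position and well-defined momentum.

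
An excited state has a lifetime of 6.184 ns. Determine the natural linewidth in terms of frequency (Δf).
12.868 MHz

Using the energy-time uncertainty principle and E = hf:
ΔEΔt ≥ ℏ/2
hΔf·Δt ≥ ℏ/2

The minimum frequency uncertainty is:
Δf = ℏ/(2hτ) = 1/(4πτ)
Δf = 1/(4π × 6.184e-09 s)
Δf = 1.287e+07 Hz = 12.868 MHz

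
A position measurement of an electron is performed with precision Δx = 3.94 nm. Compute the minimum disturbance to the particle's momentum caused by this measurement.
1.338 × 10^-26 kg·m/s

The uncertainty principle implies that measuring position disturbs momentum:
ΔxΔp ≥ ℏ/2

When we measure position with precision Δx, we necessarily introduce a momentum uncertainty:
Δp ≥ ℏ/(2Δx)
Δp_min = (1.055e-34 J·s) / (2 × 3.940e-09 m)
Δp_min = 1.338e-26 kg·m/s

The more precisely we measure position, the greater the momentum disturbance.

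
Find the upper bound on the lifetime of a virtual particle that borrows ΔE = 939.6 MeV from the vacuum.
3.503 × 10^-25 s

Using the energy-time uncertainty principle:
ΔEΔt ≥ ℏ/2

For a virtual particle borrowing energy ΔE, the maximum lifetime is:
Δt_max = ℏ/(2ΔE)

Converting energy:
ΔE = 939.6 MeV = 1.505e-10 J

Δt_max = (1.055e-34 J·s) / (2 × 1.505e-10 J)
Δt_max = 3.503e-25 s = 3.503 × 10^-25 s

Virtual particles with higher borrowed energy exist for shorter times.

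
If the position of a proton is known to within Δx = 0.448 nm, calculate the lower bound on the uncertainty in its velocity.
70.367 m/s

Using the Heisenberg uncertainty principle and Δp = mΔv:
ΔxΔp ≥ ℏ/2
Δx(mΔv) ≥ ℏ/2

The minimum uncertainty in velocity is:
Δv_min = ℏ/(2mΔx)
Δv_min = (1.055e-34 J·s) / (2 × 1.673e-27 kg × 4.480e-10 m)
Δv_min = 7.037e+01 m/s = 70.367 m/s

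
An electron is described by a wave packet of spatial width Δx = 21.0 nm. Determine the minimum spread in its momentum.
2.511 × 10^-27 kg·m/s

For a wave packet, the spatial width Δx and momentum spread Δp are related by the uncertainty principle:
ΔxΔp ≥ ℏ/2

The minimum momentum spread is:
Δp_min = ℏ/(2Δx)
Δp_min = (1.055e-34 J·s) / (2 × 2.100e-08 m)
Δp_min = 2.511e-27 kg·m/s

A wave packet cannot have both a well-defined position and well-defined momentum.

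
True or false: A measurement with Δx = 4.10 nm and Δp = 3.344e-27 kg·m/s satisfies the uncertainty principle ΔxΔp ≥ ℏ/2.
No, it violates the uncertainty principle (impossible measurement).

Calculate the product ΔxΔp:
ΔxΔp = (4.100e-09 m) × (3.344e-27 kg·m/s)
ΔxΔp = 1.371e-35 J·s

Compare to the minimum allowed value ℏ/2:
ℏ/2 = 5.273e-35 J·s

Since ΔxΔp = 1.371e-35 J·s < 5.273e-35 J·s = ℏ/2,
the measurement violates the uncertainty principle.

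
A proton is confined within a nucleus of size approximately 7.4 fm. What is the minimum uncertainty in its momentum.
7.125 × 10^-21 kg·m/s

Using the Heisenberg uncertainty principle:
ΔxΔp ≥ ℏ/2

With Δx ≈ L = 7.400e-15 m (the confinement size):
Δp_min = ℏ/(2Δx)
Δp_min = (1.055e-34 J·s) / (2 × 7.400e-15 m)
Δp_min = 7.125e-21 kg·m/s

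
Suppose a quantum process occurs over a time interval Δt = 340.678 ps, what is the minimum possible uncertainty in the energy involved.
966.032 neV

Using the energy-time uncertainty principle:
ΔEΔt ≥ ℏ/2

The minimum uncertainty in energy is:
ΔE_min = ℏ/(2Δt)
ΔE_min = (1.055e-34 J·s) / (2 × 3.407e-10 s)
ΔE_min = 1.548e-25 J = 966.032 neV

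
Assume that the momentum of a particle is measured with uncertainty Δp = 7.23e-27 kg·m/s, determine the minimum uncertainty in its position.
7.293 nm

Using the Heisenberg uncertainty principle:
ΔxΔp ≥ ℏ/2

The minimum uncertainty in position is:
Δx_min = ℏ/(2Δp)
Δx_min = (1.055e-34 J·s) / (2 × 7.230e-27 kg·m/s)
Δx_min = 7.293e-09 m = 7.293 nm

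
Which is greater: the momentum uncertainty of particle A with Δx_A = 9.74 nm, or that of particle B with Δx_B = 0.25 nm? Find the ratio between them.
Particle B has the larger minimum momentum uncertainty, by a factor of 38.96.

For each particle, the minimum momentum uncertainty is Δp_min = ℏ/(2Δx):

Particle A: Δp_A = ℏ/(2×9.740e-09 m) = 5.414e-27 kg·m/s
Particle B: Δp_B = ℏ/(2×2.500e-10 m) = 2.109e-25 kg·m/s

Ratio: Δp_B/Δp_A = 38.96

Since Δp_min ∝ 1/Δx, the particle with smaller position uncertainty (B) has larger momentum uncertainty.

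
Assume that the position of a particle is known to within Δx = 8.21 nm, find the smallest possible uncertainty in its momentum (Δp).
6.422 × 10^-27 kg·m/s

Using the Heisenberg uncertainty principle:
ΔxΔp ≥ ℏ/2

The minimum uncertainty in momentum is:
Δp_min = ℏ/(2Δx)
Δp_min = (1.055e-34 J·s) / (2 × 8.210e-09 m)
Δp_min = 6.422e-27 kg·m/s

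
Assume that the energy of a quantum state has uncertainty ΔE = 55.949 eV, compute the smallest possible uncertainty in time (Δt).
5.882 as

Using the energy-time uncertainty principle:
ΔEΔt ≥ ℏ/2

The minimum uncertainty in time is:
Δt_min = ℏ/(2ΔE)
Δt_min = (1.055e-34 J·s) / (2 × 8.964e-18 J)
Δt_min = 5.882e-18 s = 5.882 as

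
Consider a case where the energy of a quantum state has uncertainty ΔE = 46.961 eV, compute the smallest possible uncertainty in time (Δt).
7.008 as

Using the energy-time uncertainty principle:
ΔEΔt ≥ ℏ/2

The minimum uncertainty in time is:
Δt_min = ℏ/(2ΔE)
Δt_min = (1.055e-34 J·s) / (2 × 7.524e-18 J)
Δt_min = 7.008e-18 s = 7.008 as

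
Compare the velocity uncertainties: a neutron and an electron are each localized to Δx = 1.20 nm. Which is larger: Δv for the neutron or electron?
The electron has the larger minimum velocity uncertainty, by a ratio of 1838.7.

For both particles, Δp_min = ℏ/(2Δx) = 4.394e-26 kg·m/s (same for both).

The velocity uncertainty is Δv = Δp/m:
- neutron: Δv = 4.394e-26 / 1.675e-27 = 2.623e+01 m/s = 26.234 m/s
- electron: Δv = 4.394e-26 / 9.109e-31 = 4.824e+04 m/s = 48.237 km/s

Ratio: 4.824e+04 / 2.623e+01 = 1838.7

The lighter particle has larger velocity uncertainty because Δv ∝ 1/m.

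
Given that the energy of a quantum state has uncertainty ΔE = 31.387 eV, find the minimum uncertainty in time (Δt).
10.485 as

Using the energy-time uncertainty principle:
ΔEΔt ≥ ℏ/2

The minimum uncertainty in time is:
Δt_min = ℏ/(2ΔE)
Δt_min = (1.055e-34 J·s) / (2 × 5.029e-18 J)
Δt_min = 1.049e-17 s = 10.485 as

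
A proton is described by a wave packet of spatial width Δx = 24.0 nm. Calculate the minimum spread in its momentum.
2.197 × 10^-27 kg·m/s

For a wave packet, the spatial width Δx and momentum spread Δp are related by the uncertainty principle:
ΔxΔp ≥ ℏ/2

The minimum momentum spread is:
Δp_min = ℏ/(2Δx)
Δp_min = (1.055e-34 J·s) / (2 × 2.400e-08 m)
Δp_min = 2.197e-27 kg·m/s

A wave packet cannot have both a well-defined position and well-defined momentum.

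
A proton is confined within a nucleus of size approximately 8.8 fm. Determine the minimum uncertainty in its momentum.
5.992 × 10^-21 kg·m/s

Using the Heisenberg uncertainty principle:
ΔxΔp ≥ ℏ/2

With Δx ≈ L = 8.800e-15 m (the confinement size):
Δp_min = ℏ/(2Δx)
Δp_min = (1.055e-34 J·s) / (2 × 8.800e-15 m)
Δp_min = 5.992e-21 kg·m/s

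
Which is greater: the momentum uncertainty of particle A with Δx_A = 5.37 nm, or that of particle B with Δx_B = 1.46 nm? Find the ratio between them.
Particle B has the larger minimum momentum uncertainty, by a factor of 3.68.

For each particle, the minimum momentum uncertainty is Δp_min = ℏ/(2Δx):

Particle A: Δp_A = ℏ/(2×5.370e-09 m) = 9.819e-27 kg·m/s
Particle B: Δp_B = ℏ/(2×1.460e-09 m) = 3.612e-26 kg·m/s

Ratio: Δp_B/Δp_A = 3.68

Since Δp_min ∝ 1/Δx, the particle with smaller position uncertainty (B) has larger momentum uncertainty.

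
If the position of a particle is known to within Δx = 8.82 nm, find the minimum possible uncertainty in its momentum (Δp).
5.978 × 10^-27 kg·m/s

Using the Heisenberg uncertainty principle:
ΔxΔp ≥ ℏ/2

The minimum uncertainty in momentum is:
Δp_min = ℏ/(2Δx)
Δp_min = (1.055e-34 J·s) / (2 × 8.820e-09 m)
Δp_min = 5.978e-27 kg·m/s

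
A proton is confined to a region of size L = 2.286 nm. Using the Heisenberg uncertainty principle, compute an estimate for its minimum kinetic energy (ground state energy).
992.663 neV

Using the uncertainty principle to estimate ground state energy:

1. The position uncertainty is approximately the confinement size:
   Δx ≈ L = 2.286e-09 m

2. From ΔxΔp ≥ ℏ/2, the minimum momentum uncertainty is:
   Δp ≈ ℏ/(2L) = 2.307e-26 kg·m/s

3. The kinetic energy is approximately:
   KE ≈ (Δp)²/(2m) = (2.307e-26)²/(2 × 1.673e-27 kg)
   KE ≈ 1.590e-25 J = 992.663 neV

This is an order-of-magnitude estimate of the ground state energy.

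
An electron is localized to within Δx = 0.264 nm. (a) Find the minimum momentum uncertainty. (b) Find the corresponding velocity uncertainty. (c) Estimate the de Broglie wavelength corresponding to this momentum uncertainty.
(a) Δp_min = 1.997 × 10^-25 kg·m/s
(b) Δv_min = 219.257 km/s
(c) λ_dB = 3.318 nm

Step-by-step:

(a) From the uncertainty principle:
Δp_min = ℏ/(2Δx) = (1.055e-34 J·s)/(2 × 2.640e-10 m) = 1.997e-25 kg·m/s

(b) The velocity uncertainty:
Δv = Δp/m = (1.997e-25 kg·m/s)/(9.109e-31 kg) = 2.193e+05 m/s = 219.257 km/s

(c) The de Broglie wavelength for this momentum:
λ = h/p = (6.626e-34 J·s)/(1.997e-25 kg·m/s) = 3.318e-09 m = 3.318 nm

Note: The de Broglie wavelength is comparable to the localization size, as expected from wave-particle duality.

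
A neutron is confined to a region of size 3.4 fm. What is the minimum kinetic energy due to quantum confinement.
448.124 keV

Using the uncertainty principle:

1. Position uncertainty: Δx ≈ 3.400e-15 m
2. Minimum momentum uncertainty: Δp = ℏ/(2Δx) = 1.551e-20 kg·m/s
3. Minimum kinetic energy:
   KE = (Δp)²/(2m) = (1.551e-20)²/(2 × 1.675e-27 kg)
   KE = 7.180e-14 J = 448.124 keV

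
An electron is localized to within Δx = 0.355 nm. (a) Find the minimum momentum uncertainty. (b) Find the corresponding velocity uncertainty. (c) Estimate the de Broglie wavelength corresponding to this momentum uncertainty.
(a) Δp_min = 1.485 × 10^-25 kg·m/s
(b) Δv_min = 163.053 km/s
(c) λ_dB = 4.461 nm

Step-by-step:

(a) From the uncertainty principle:
Δp_min = ℏ/(2Δx) = (1.055e-34 J·s)/(2 × 3.550e-10 m) = 1.485e-25 kg·m/s

(b) The velocity uncertainty:
Δv = Δp/m = (1.485e-25 kg·m/s)/(9.109e-31 kg) = 1.631e+05 m/s = 163.053 km/s

(c) The de Broglie wavelength for this momentum:
λ = h/p = (6.626e-34 J·s)/(1.485e-25 kg·m/s) = 4.461e-09 m = 4.461 nm

Note: The de Broglie wavelength is comparable to the localization size, as expected from wave-particle duality.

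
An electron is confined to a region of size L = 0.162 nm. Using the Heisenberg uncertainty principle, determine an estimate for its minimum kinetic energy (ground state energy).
362.938 meV

Using the uncertainty principle to estimate ground state energy:

1. The position uncertainty is approximately the confinement size:
   Δx ≈ L = 1.620e-10 m

2. From ΔxΔp ≥ ℏ/2, the minimum momentum uncertainty is:
   Δp ≈ ℏ/(2L) = 3.255e-25 kg·m/s

3. The kinetic energy is approximately:
   KE ≈ (Δp)²/(2m) = (3.255e-25)²/(2 × 9.109e-31 kg)
   KE ≈ 5.815e-20 J = 362.938 meV

This is an order-of-magnitude estimate of the ground state energy.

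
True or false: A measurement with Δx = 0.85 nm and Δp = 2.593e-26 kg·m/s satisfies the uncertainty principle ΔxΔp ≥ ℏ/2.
No, it violates the uncertainty principle (impossible measurement).

Calculate the product ΔxΔp:
ΔxΔp = (8.500e-10 m) × (2.593e-26 kg·m/s)
ΔxΔp = 2.204e-35 J·s

Compare to the minimum allowed value ℏ/2:
ℏ/2 = 5.273e-35 J·s

Since ΔxΔp = 2.204e-35 J·s < 5.273e-35 J·s = ℏ/2,
the measurement violates the uncertainty principle.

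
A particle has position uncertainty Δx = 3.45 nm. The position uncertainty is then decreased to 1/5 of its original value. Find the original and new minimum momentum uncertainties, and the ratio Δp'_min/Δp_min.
Original Δp_min = 1.528 × 10^-26 kg·m/s; new Δp'_min = 7.642 × 10^-26 kg·m/s; ratio Δp'_min/Δp_min = 5.

From the uncertainty principle ΔxΔp ≥ ℏ/2, the minimum momentum uncertainty is Δp_min = ℏ/(2Δx).

Original (Δx = 3.45 nm = 3.450e-09 m):
Δp_min = (1.055e-34 J·s)/(2 × 3.450e-09 m) = 1.528e-26 kg·m/s

When Δx → (1/5)Δx:
Δp'_min = ℏ/(2 × (1/5)Δx) = 5 × ℏ/(2Δx) = 5 × Δp_min
Δp'_min = 5 × 1.528e-26 kg·m/s = 7.642e-26 kg·m/s

Since Δp_min ∝ 1/Δx, when Δx is decreased to 1/5 of its original value, Δp_min increases to 5 times its original value.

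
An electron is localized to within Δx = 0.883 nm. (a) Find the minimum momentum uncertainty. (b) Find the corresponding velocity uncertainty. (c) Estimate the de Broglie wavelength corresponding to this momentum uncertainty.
(a) Δp_min = 5.972 × 10^-26 kg·m/s
(b) Δv_min = 65.554 km/s
(c) λ_dB = 11.096 nm

Step-by-step:

(a) From the uncertainty principle:
Δp_min = ℏ/(2Δx) = (1.055e-34 J·s)/(2 × 8.830e-10 m) = 5.972e-26 kg·m/s

(b) The velocity uncertainty:
Δv = Δp/m = (5.972e-26 kg·m/s)/(9.109e-31 kg) = 6.555e+04 m/s = 65.554 km/s

(c) The de Broglie wavelength for this momentum:
λ = h/p = (6.626e-34 J·s)/(5.972e-26 kg·m/s) = 1.110e-08 m = 11.096 nm

Note: The de Broglie wavelength is comparable to the localization size, as expected from wave-particle duality.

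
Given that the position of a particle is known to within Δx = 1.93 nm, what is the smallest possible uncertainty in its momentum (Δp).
2.732 × 10^-26 kg·m/s

Using the Heisenberg uncertainty principle:
ΔxΔp ≥ ℏ/2

The minimum uncertainty in momentum is:
Δp_min = ℏ/(2Δx)
Δp_min = (1.055e-34 J·s) / (2 × 1.930e-09 m)
Δp_min = 2.732e-26 kg·m/s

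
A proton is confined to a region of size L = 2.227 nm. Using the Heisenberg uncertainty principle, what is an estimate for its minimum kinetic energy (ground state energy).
1.046 μeV

Using the uncertainty principle to estimate ground state energy:

1. The position uncertainty is approximately the confinement size:
   Δx ≈ L = 2.227e-09 m

2. From ΔxΔp ≥ ℏ/2, the minimum momentum uncertainty is:
   Δp ≈ ℏ/(2L) = 2.368e-26 kg·m/s

3. The kinetic energy is approximately:
   KE ≈ (Δp)²/(2m) = (2.368e-26)²/(2 × 1.673e-27 kg)
   KE ≈ 1.676e-25 J = 1.046 μeV

This is an order-of-magnitude estimate of the ground state energy.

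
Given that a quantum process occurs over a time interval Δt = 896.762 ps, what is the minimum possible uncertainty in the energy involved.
366.994 neV

Using the energy-time uncertainty principle:
ΔEΔt ≥ ℏ/2

The minimum uncertainty in energy is:
ΔE_min = ℏ/(2Δt)
ΔE_min = (1.055e-34 J·s) / (2 × 8.968e-10 s)
ΔE_min = 5.880e-26 J = 366.994 neV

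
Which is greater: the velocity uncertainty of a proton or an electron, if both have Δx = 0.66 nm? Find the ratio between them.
The electron has the larger minimum velocity uncertainty, by a ratio of 1836.2.

For both particles, Δp_min = ℏ/(2Δx) = 7.989e-26 kg·m/s (same for both).

The velocity uncertainty is Δv = Δp/m:
- proton: Δv = 7.989e-26 / 1.673e-27 = 4.776e+01 m/s = 47.764 m/s
- electron: Δv = 7.989e-26 / 9.109e-31 = 8.770e+04 m/s = 87.703 km/s

Ratio: 8.770e+04 / 4.776e+01 = 1836.2

The lighter particle has larger velocity uncertainty because Δv ∝ 1/m.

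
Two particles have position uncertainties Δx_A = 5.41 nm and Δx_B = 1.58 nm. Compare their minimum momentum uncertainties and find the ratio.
Particle B has the larger minimum momentum uncertainty, by a factor of 3.42.

For each particle, the minimum momentum uncertainty is Δp_min = ℏ/(2Δx):

Particle A: Δp_A = ℏ/(2×5.410e-09 m) = 9.747e-27 kg·m/s
Particle B: Δp_B = ℏ/(2×1.580e-09 m) = 3.337e-26 kg·m/s

Ratio: Δp_B/Δp_A = 3.42

Since Δp_min ∝ 1/Δx, the particle with smaller position uncertainty (B) has larger momentum uncertainty.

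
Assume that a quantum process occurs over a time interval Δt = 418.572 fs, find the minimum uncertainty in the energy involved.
786.259 μeV

Using the energy-time uncertainty principle:
ΔEΔt ≥ ℏ/2

The minimum uncertainty in energy is:
ΔE_min = ℏ/(2Δt)
ΔE_min = (1.055e-34 J·s) / (2 × 4.186e-13 s)
ΔE_min = 1.260e-22 J = 786.259 μeV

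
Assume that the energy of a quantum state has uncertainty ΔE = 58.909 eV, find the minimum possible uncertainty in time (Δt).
5.587 as

Using the energy-time uncertainty principle:
ΔEΔt ≥ ℏ/2

The minimum uncertainty in time is:
Δt_min = ℏ/(2ΔE)
Δt_min = (1.055e-34 J·s) / (2 × 9.438e-18 J)
Δt_min = 5.587e-18 s = 5.587 as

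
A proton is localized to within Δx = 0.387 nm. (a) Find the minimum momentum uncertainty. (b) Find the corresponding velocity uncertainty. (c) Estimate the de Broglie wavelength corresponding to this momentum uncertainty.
(a) Δp_min = 1.362 × 10^-25 kg·m/s
(b) Δv_min = 81.459 m/s
(c) λ_dB = 4.863 nm

Step-by-step:

(a) From the uncertainty principle:
Δp_min = ℏ/(2Δx) = (1.055e-34 J·s)/(2 × 3.870e-10 m) = 1.362e-25 kg·m/s

(b) The velocity uncertainty:
Δv = Δp/m = (1.362e-25 kg·m/s)/(1.673e-27 kg) = 8.146e+01 m/s = 81.459 m/s

(c) The de Broglie wavelength for this momentum:
λ = h/p = (6.626e-34 J·s)/(1.362e-25 kg·m/s) = 4.863e-09 m = 4.863 nm

Note: The de Broglie wavelength is comparable to the localization size, as expected from wave-particle duality.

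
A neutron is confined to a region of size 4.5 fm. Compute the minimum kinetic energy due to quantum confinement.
255.818 keV

Using the uncertainty principle:

1. Position uncertainty: Δx ≈ 4.500e-15 m
2. Minimum momentum uncertainty: Δp = ℏ/(2Δx) = 1.172e-20 kg·m/s
3. Minimum kinetic energy:
   KE = (Δp)²/(2m) = (1.172e-20)²/(2 × 1.675e-27 kg)
   KE = 4.099e-14 J = 255.818 keV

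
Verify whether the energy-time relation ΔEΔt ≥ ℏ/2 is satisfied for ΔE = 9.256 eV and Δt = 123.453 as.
Yes, it satisfies the uncertainty relation.

Calculate the product ΔEΔt:
ΔE = 9.256 eV = 1.483e-18 J
ΔEΔt = (1.483e-18 J) × (1.235e-16 s)
ΔEΔt = 1.831e-34 J·s

Compare to the minimum allowed value ℏ/2:
ℏ/2 = 5.273e-35 J·s

Since ΔEΔt = 1.831e-34 J·s ≥ 5.273e-35 J·s = ℏ/2,
this satisfies the uncertainty relation.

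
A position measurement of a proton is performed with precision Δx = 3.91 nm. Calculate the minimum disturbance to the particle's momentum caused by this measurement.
1.349 × 10^-26 kg·m/s

The uncertainty principle implies that measuring position disturbs momentum:
ΔxΔp ≥ ℏ/2

When we measure position with precision Δx, we necessarily introduce a momentum uncertainty:
Δp ≥ ℏ/(2Δx)
Δp_min = (1.055e-34 J·s) / (2 × 3.910e-09 m)
Δp_min = 1.349e-26 kg·m/s

The more precisely we measure position, the greater the momentum disturbance.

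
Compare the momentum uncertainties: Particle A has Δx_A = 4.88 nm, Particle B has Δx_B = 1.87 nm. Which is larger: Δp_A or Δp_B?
Particle B has the larger minimum momentum uncertainty, by a factor of 2.61.

For each particle, the minimum momentum uncertainty is Δp_min = ℏ/(2Δx):

Particle A: Δp_A = ℏ/(2×4.880e-09 m) = 1.081e-26 kg·m/s
Particle B: Δp_B = ℏ/(2×1.870e-09 m) = 2.820e-26 kg·m/s

Ratio: Δp_B/Δp_A = 2.61

Since Δp_min ∝ 1/Δx, the particle with smaller position uncertainty (B) has larger momentum uncertainty.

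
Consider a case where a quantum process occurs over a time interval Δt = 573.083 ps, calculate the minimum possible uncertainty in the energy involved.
574.273 neV

Using the energy-time uncertainty principle:
ΔEΔt ≥ ℏ/2

The minimum uncertainty in energy is:
ΔE_min = ℏ/(2Δt)
ΔE_min = (1.055e-34 J·s) / (2 × 5.731e-10 s)
ΔE_min = 9.201e-26 J = 574.273 neV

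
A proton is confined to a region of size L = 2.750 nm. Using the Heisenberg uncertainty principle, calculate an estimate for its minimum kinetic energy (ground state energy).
685.944 neV

Using the uncertainty principle to estimate ground state energy:

1. The position uncertainty is approximately the confinement size:
   Δx ≈ L = 2.750e-09 m

2. From ΔxΔp ≥ ℏ/2, the minimum momentum uncertainty is:
   Δp ≈ ℏ/(2L) = 1.917e-26 kg·m/s

3. The kinetic energy is approximately:
   KE ≈ (Δp)²/(2m) = (1.917e-26)²/(2 × 1.673e-27 kg)
   KE ≈ 1.099e-25 J = 685.944 neV

This is an order-of-magnitude estimate of the ground state energy.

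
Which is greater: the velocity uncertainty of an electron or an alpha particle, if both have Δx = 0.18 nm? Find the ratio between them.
The electron has the larger minimum velocity uncertainty, by a ratio of 7294.3.

For both particles, Δp_min = ℏ/(2Δx) = 2.929e-25 kg·m/s (same for both).

The velocity uncertainty is Δv = Δp/m:
- electron: Δv = 2.929e-25 / 9.109e-31 = 3.216e+05 m/s = 321.577 km/s
- alpha particle: Δv = 2.929e-25 / 6.645e-27 = 4.409e+01 m/s = 44.086 m/s

Ratio: 3.216e+05 / 4.409e+01 = 7294.3

The lighter particle has larger velocity uncertainty because Δv ∝ 1/m.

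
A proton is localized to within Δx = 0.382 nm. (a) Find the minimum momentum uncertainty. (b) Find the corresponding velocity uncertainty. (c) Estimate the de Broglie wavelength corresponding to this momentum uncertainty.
(a) Δp_min = 1.380 × 10^-25 kg·m/s
(b) Δv_min = 82.525 m/s
(c) λ_dB = 4.800 nm

Step-by-step:

(a) From the uncertainty principle:
Δp_min = ℏ/(2Δx) = (1.055e-34 J·s)/(2 × 3.820e-10 m) = 1.380e-25 kg·m/s

(b) The velocity uncertainty:
Δv = Δp/m = (1.380e-25 kg·m/s)/(1.673e-27 kg) = 8.252e+01 m/s = 82.525 m/s

(c) The de Broglie wavelength for this momentum:
λ = h/p = (6.626e-34 J·s)/(1.380e-25 kg·m/s) = 4.800e-09 m = 4.800 nm

Note: The de Broglie wavelength is comparable to the localization size, as expected from wave-particle duality.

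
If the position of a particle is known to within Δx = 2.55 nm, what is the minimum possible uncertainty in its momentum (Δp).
2.068 × 10^-26 kg·m/s

Using the Heisenberg uncertainty principle:
ΔxΔp ≥ ℏ/2

The minimum uncertainty in momentum is:
Δp_min = ℏ/(2Δx)
Δp_min = (1.055e-34 J·s) / (2 × 2.550e-09 m)
Δp_min = 2.068e-26 kg·m/s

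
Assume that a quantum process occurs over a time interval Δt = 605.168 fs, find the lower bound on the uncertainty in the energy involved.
543.826 μeV

Using the energy-time uncertainty principle:
ΔEΔt ≥ ℏ/2

The minimum uncertainty in energy is:
ΔE_min = ℏ/(2Δt)
ΔE_min = (1.055e-34 J·s) / (2 × 6.052e-13 s)
ΔE_min = 8.713e-23 J = 543.826 μeV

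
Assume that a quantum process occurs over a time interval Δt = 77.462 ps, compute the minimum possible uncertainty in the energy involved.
4.249 μeV

Using the energy-time uncertainty principle:
ΔEΔt ≥ ℏ/2

The minimum uncertainty in energy is:
ΔE_min = ℏ/(2Δt)
ΔE_min = (1.055e-34 J·s) / (2 × 7.746e-11 s)
ΔE_min = 6.807e-25 J = 4.249 μeV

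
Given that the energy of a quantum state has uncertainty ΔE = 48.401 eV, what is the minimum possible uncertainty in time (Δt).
6.800 as

Using the energy-time uncertainty principle:
ΔEΔt ≥ ℏ/2

The minimum uncertainty in time is:
Δt_min = ℏ/(2ΔE)
Δt_min = (1.055e-34 J·s) / (2 × 7.755e-18 J)
Δt_min = 6.800e-18 s = 6.800 as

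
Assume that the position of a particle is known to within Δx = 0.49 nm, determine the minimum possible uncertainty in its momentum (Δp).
1.076 × 10^-25 kg·m/s

Using the Heisenberg uncertainty principle:
ΔxΔp ≥ ℏ/2

The minimum uncertainty in momentum is:
Δp_min = ℏ/(2Δx)
Δp_min = (1.055e-34 J·s) / (2 × 4.900e-10 m)
Δp_min = 1.076e-25 kg·m/s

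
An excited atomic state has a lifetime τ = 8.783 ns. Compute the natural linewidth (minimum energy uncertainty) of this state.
37.471 neV

Using the energy-time uncertainty principle:
ΔEΔt ≥ ℏ/2

The lifetime τ represents the time uncertainty Δt.
The natural linewidth (minimum energy uncertainty) is:

ΔE = ℏ/(2τ)
ΔE = (1.055e-34 J·s) / (2 × 8.783e-09 s)
ΔE = 6.003e-27 J = 37.471 neV

This natural linewidth limits the precision of spectroscopic measurements.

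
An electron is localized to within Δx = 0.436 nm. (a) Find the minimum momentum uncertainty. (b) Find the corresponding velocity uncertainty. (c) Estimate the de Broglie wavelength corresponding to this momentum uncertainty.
(a) Δp_min = 1.209 × 10^-25 kg·m/s
(b) Δv_min = 132.761 km/s
(c) λ_dB = 5.479 nm

Step-by-step:

(a) From the uncertainty principle:
Δp_min = ℏ/(2Δx) = (1.055e-34 J·s)/(2 × 4.360e-10 m) = 1.209e-25 kg·m/s

(b) The velocity uncertainty:
Δv = Δp/m = (1.209e-25 kg·m/s)/(9.109e-31 kg) = 1.328e+05 m/s = 132.761 km/s

(c) The de Broglie wavelength for this momentum:
λ = h/p = (6.626e-34 J·s)/(1.209e-25 kg·m/s) = 5.479e-09 m = 5.479 nm

Note: The de Broglie wavelength is comparable to the localization size, as expected from wave-particle duality.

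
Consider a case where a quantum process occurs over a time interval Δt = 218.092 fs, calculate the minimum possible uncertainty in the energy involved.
1.509 meV

Using the energy-time uncertainty principle:
ΔEΔt ≥ ℏ/2

The minimum uncertainty in energy is:
ΔE_min = ℏ/(2Δt)
ΔE_min = (1.055e-34 J·s) / (2 × 2.181e-13 s)
ΔE_min = 2.418e-22 J = 1.509 meV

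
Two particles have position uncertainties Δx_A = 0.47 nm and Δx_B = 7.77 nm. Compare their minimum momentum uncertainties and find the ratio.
Particle A has the larger minimum momentum uncertainty, by a factor of 16.53.

For each particle, the minimum momentum uncertainty is Δp_min = ℏ/(2Δx):

Particle A: Δp_A = ℏ/(2×4.700e-10 m) = 1.122e-25 kg·m/s
Particle B: Δp_B = ℏ/(2×7.770e-09 m) = 6.786e-27 kg·m/s

Ratio: Δp_A/Δp_B = 16.53

Since Δp_min ∝ 1/Δx, the particle with smaller position uncertainty (A) has larger momentum uncertainty.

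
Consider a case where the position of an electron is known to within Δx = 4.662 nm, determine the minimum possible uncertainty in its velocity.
12.416 km/s

Using the Heisenberg uncertainty principle and Δp = mΔv:
ΔxΔp ≥ ℏ/2
Δx(mΔv) ≥ ℏ/2

The minimum uncertainty in velocity is:
Δv_min = ℏ/(2mΔx)
Δv_min = (1.055e-34 J·s) / (2 × 9.109e-31 kg × 4.662e-09 m)
Δv_min = 1.242e+04 m/s = 12.416 km/s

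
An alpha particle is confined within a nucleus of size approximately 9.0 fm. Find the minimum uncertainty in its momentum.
5.859 × 10^-21 kg·m/s

Using the Heisenberg uncertainty principle:
ΔxΔp ≥ ℏ/2

With Δx ≈ L = 9.000e-15 m (the confinement size):
Δp_min = ℏ/(2Δx)
Δp_min = (1.055e-34 J·s) / (2 × 9.000e-15 m)
Δp_min = 5.859e-21 kg·m/s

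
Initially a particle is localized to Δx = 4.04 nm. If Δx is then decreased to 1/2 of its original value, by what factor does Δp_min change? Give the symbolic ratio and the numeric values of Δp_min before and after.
Original Δp_min = 1.305 × 10^-26 kg·m/s; new Δp'_min = 2.610 × 10^-26 kg·m/s; ratio Δp'_min/Δp_min = 2.

From the uncertainty principle ΔxΔp ≥ ℏ/2, the minimum momentum uncertainty is Δp_min = ℏ/(2Δx).

Original (Δx = 4.04 nm = 4.040e-09 m):
Δp_min = (1.055e-34 J·s)/(2 × 4.040e-09 m) = 1.305e-26 kg·m/s

When Δx → (1/2)Δx:
Δp'_min = ℏ/(2 × (1/2)Δx) = 2 × ℏ/(2Δx) = 2 × Δp_min
Δp'_min = 2 × 1.305e-26 kg·m/s = 2.610e-26 kg·m/s

Since Δp_min ∝ 1/Δx, when Δx is decreased to 1/2 of its original value, Δp_min increases to 2 times its original value.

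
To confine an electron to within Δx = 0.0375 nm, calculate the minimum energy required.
6.773 eV

Localizing a particle requires giving it sufficient momentum uncertainty:

1. From uncertainty principle: Δp ≥ ℏ/(2Δx)
   Δp_min = (1.055e-34 J·s) / (2 × 3.750e-11 m)
   Δp_min = 1.406e-24 kg·m/s

2. This momentum uncertainty corresponds to kinetic energy:
   KE ≈ (Δp)²/(2m) = (1.406e-24)²/(2 × 9.109e-31 kg)
   KE = 1.085e-18 J = 6.773 eV

Tighter localization requires more energy.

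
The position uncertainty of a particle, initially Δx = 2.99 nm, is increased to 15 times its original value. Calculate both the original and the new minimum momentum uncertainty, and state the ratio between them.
Original Δp_min = 1.763 × 10^-26 kg·m/s; new Δp'_min = 1.176 × 10^-27 kg·m/s; ratio Δp'_min/Δp_min = 1/15.

From the uncertainty principle ΔxΔp ≥ ℏ/2, the minimum momentum uncertainty is Δp_min = ℏ/(2Δx).

Original (Δx = 2.99 nm = 2.990e-09 m):
Δp_min = (1.055e-34 J·s)/(2 × 2.990e-09 m) = 1.763e-26 kg·m/s

When Δx → 15Δx:
Δp'_min = ℏ/(2 × 15Δx) = (1/15) × ℏ/(2Δx) = (1/15) × Δp_min
Δp'_min = 1/15 × 1.763e-26 kg·m/s = 1.176e-27 kg·m/s

Since Δp_min ∝ 1/Δx, when Δx is increased to 15 times its original value, Δp_min decreases to 1/15 of its original value.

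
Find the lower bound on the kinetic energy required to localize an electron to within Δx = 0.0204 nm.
22.888 eV

Localizing a particle requires giving it sufficient momentum uncertainty:

1. From uncertainty principle: Δp ≥ ℏ/(2Δx)
   Δp_min = (1.055e-34 J·s) / (2 × 2.040e-11 m)
   Δp_min = 2.585e-24 kg·m/s

2. This momentum uncertainty corresponds to kinetic energy:
   KE ≈ (Δp)²/(2m) = (2.585e-24)²/(2 × 9.109e-31 kg)
   KE = 3.667e-18 J = 22.888 eV

Tighter localization requires more energy.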